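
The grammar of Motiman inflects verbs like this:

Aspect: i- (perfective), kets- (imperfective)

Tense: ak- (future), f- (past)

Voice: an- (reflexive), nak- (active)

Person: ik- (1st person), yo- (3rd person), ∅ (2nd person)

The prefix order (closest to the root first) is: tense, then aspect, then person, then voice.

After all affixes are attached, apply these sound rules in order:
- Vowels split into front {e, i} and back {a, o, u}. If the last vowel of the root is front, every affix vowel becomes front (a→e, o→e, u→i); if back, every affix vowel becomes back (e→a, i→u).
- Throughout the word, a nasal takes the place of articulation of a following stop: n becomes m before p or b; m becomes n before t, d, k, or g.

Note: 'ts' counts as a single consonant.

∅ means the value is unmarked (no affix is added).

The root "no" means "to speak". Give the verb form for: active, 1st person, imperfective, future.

Attach tense future ak- → akno.
Attach aspect imperfective kets- → ketsakno.
Attach person 1st person ik- → ikketsakno.
Attach voice active nak- → nakikketsakno.
Apply vowel harmony: nakikketsakno → nakukkatsakno.
Nasal assimilation: no change.

nakukkatsakno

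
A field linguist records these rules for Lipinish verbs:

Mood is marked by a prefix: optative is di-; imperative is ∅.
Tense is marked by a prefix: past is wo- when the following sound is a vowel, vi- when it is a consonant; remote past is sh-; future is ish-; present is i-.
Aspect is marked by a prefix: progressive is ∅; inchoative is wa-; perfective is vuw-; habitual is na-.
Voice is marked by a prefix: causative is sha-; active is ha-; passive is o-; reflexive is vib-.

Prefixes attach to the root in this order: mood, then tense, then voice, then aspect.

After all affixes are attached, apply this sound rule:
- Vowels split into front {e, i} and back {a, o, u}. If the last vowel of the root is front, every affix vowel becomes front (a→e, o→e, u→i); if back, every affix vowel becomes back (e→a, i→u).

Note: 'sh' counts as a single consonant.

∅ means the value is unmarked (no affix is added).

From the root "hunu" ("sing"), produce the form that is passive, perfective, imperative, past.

vuwovuhunu

mood = imperative: zero marking, form stays hunu.
Attach tense past vi- (before consonant 'h') → vihunu.
Attach voice passive o- → ovihunu.
Attach aspect perfective vuw- → vuwovihunu.
Apply vowel harmony: vuwovihunu → vuwovuhunu.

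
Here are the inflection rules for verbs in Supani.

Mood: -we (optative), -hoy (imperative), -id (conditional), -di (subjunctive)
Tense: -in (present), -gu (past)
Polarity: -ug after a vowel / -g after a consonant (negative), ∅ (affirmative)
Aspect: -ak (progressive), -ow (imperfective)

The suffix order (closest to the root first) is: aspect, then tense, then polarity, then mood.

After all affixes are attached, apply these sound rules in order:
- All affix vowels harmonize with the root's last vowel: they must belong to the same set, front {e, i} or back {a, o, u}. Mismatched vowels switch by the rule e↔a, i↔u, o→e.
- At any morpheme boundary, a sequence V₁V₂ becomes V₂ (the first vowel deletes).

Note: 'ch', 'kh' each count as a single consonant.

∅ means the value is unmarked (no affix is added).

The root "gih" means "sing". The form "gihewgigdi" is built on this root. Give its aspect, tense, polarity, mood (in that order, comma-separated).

imperfective, past, negative, subjunctive

Segment: gih-ow-gu-ug-di.
aspect: -ow → imperfective.
tense: -gu → past.
polarity: -ug/g → negative.
mood: -di → subjunctive.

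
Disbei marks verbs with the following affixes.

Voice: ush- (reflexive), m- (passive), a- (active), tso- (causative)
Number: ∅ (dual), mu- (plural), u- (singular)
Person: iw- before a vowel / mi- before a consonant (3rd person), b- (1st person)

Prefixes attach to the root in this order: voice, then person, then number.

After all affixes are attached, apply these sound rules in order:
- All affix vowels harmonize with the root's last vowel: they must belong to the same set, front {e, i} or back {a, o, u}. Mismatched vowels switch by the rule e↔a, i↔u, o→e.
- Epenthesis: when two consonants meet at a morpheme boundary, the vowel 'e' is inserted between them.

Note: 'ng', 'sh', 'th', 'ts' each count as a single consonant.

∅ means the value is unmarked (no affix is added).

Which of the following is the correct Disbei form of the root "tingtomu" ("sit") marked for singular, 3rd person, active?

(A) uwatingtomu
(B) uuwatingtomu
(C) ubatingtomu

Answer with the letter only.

Attach voice active a- → atingtomu.
Attach person 3rd person iw- (before vowel 'a') → iwatingtomu.
Attach number singular u- → uiwatingtomu.
Apply vowel harmony: uiwatingtomu → uuwatingtomu.
Epenthesis: no change.
So the correct form is uuwatingtomu, option (B).
(A) uwatingtomu is wrong: it uses dual instead of singular for number.
(C) ubatingtomu is wrong: it uses 1st person instead of 3rd person for person.

B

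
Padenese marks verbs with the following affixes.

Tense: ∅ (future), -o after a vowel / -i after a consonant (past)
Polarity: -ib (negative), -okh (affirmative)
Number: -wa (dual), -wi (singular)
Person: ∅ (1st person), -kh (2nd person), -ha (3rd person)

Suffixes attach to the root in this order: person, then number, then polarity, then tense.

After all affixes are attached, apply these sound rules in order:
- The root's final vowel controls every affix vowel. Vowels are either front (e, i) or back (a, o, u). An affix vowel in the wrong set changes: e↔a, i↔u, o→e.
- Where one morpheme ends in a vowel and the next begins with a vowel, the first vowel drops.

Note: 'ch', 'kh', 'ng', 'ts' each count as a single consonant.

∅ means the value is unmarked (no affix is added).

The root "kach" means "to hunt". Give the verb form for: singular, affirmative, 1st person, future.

kachwokh

person = 1st person: zero marking, form stays kach.
Attach number singular -wi → kachwi.
Attach polarity affirmative -okh → kachwiokh.
tense = future: zero marking, form stays kachwiokh.
Apply vowel harmony: kachwiokh → kachwuokh.
Apply vowel deletion: kachwuokh → kachwokh.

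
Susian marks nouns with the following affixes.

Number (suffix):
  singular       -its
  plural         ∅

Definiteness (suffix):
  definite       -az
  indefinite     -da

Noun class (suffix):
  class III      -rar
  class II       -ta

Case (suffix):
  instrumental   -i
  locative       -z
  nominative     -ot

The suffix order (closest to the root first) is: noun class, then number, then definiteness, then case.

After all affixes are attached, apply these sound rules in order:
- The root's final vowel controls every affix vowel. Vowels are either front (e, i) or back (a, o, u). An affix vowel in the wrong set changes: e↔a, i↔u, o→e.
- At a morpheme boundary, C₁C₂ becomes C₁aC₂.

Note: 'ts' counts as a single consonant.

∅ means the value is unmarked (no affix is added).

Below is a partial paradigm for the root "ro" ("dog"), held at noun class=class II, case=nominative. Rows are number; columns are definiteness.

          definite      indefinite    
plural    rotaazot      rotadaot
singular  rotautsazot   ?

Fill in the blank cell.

Attach noun class class II -ta → rota.
Attach number singular -its → rotaits.
Attach definiteness indefinite -da → rotaitsda.
Attach case nominative -ot → rotaitsdaot.
Apply vowel harmony: rotaitsdaot → rotautsdaot.
Apply epenthesis: rotautsdaot → rotautsadaot.

rotautsadaot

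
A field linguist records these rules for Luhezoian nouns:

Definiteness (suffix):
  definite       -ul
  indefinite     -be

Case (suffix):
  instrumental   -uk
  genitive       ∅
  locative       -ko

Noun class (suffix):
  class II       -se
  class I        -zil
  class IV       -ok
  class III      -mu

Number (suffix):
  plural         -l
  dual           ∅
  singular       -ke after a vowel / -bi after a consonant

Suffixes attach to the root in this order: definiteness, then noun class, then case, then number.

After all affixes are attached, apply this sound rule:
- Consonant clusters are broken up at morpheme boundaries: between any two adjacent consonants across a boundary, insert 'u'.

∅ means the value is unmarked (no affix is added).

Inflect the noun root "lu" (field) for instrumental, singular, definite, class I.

luuluzilukubi

Attach definiteness definite -ul → luul.
Attach noun class class I -zil → luulzil.
Attach case instrumental -uk → luulziluk.
Attach number singular -bi (after consonant 'k') → luulzilukbi.
Apply epenthesis: luulzilukbi → luuluzilukubi.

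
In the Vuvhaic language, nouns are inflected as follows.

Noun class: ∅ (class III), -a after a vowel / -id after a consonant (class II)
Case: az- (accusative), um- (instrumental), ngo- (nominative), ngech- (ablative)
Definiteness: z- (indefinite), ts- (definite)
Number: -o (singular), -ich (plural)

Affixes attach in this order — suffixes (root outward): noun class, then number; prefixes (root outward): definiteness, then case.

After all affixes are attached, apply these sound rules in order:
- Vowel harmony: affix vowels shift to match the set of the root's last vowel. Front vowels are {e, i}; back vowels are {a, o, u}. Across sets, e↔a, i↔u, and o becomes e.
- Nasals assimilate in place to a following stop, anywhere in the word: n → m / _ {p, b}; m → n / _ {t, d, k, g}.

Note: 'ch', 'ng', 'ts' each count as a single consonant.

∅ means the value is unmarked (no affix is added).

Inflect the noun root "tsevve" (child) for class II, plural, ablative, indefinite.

Attach definiteness indefinite z- → ztsevve.
Attach case ablative ngech- → ngechztsevve.
Attach noun class class II -a (after vowel 'e') → ngechztsevvea.
Attach number plural -ich → ngechztsevveaich.
Apply vowel harmony: ngechztsevveaich → ngechztsevveeich.
Nasal assimilation: no change.

ngechztsevveeich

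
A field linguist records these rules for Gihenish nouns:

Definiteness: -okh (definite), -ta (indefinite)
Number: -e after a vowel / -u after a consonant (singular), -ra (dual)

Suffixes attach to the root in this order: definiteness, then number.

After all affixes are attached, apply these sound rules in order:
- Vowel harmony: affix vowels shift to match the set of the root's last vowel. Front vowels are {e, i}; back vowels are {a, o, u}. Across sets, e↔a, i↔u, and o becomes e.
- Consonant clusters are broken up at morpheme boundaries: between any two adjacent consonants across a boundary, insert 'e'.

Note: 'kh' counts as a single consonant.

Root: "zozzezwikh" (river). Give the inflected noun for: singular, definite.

Attach definiteness definite -okh → zozzezwikhokh.
Attach number singular -u (after consonant 'kh') → zozzezwikhokhu.
Apply vowel harmony: zozzezwikhokhu → zozzezwikhekhi.
Epenthesis: no change.

zozzezwikhekhi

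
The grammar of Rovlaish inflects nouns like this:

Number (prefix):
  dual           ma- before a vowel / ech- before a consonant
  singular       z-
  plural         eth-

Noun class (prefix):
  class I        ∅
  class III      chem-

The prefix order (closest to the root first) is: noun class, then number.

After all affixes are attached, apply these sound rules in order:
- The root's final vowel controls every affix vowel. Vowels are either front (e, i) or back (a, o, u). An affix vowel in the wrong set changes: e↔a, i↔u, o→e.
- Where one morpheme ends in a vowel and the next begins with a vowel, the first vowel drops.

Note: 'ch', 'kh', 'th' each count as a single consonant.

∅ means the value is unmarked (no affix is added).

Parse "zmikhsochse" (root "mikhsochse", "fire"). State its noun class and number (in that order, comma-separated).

Segment: z-mikhsochse.
noun class: ∅ → class I.
number: z- → singular.

class I, singular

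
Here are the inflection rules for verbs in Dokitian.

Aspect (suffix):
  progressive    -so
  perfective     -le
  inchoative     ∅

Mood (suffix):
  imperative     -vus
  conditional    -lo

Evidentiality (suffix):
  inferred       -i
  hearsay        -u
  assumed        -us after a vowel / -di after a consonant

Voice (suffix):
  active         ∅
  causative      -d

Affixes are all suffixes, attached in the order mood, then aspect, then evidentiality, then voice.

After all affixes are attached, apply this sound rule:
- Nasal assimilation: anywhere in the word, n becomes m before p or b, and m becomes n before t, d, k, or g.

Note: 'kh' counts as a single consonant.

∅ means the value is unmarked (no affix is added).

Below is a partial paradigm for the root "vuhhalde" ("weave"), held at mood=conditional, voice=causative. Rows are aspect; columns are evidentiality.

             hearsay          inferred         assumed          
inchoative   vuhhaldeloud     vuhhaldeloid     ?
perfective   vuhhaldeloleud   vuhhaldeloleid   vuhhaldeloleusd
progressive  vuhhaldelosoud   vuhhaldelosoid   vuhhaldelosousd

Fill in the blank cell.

vuhhaldelousd

Attach mood conditional -lo → vuhhaldelo.
aspect = inchoative: zero marking, form stays vuhhaldelo.
Attach evidentiality assumed -us (after vowel 'o') → vuhhaldelous.
Attach voice causative -d → vuhhaldelousd.
Nasal assimilation: no change.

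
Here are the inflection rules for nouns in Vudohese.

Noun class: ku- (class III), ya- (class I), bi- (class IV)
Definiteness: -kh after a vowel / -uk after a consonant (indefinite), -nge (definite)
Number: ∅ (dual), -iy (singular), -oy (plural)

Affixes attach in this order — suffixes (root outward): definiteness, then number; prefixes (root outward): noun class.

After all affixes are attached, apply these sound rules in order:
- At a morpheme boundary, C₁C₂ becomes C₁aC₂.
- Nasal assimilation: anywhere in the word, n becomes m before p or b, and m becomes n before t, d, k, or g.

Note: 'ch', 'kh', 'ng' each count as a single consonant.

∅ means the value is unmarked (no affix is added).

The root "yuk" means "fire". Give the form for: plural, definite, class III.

kuyukangeoy

Attach definiteness definite -nge → yuknge.
Attach noun class class III ku- → kuyuknge.
Attach number plural -oy → kuyukngeoy.
Apply epenthesis: kuyukngeoy → kuyukangeoy.
Nasal assimilation: no change.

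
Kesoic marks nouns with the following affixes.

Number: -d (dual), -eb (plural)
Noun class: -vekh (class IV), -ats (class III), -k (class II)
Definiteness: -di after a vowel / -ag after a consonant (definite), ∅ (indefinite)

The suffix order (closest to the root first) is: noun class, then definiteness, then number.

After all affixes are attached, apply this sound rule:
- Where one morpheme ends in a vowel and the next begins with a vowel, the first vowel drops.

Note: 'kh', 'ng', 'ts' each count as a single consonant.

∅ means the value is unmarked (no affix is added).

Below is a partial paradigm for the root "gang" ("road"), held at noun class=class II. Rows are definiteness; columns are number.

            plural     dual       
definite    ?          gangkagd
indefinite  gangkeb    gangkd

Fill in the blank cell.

Attach noun class class II -k → gangk.
Attach definiteness definite -ag (after consonant 'k') → gangkag.
Attach number plural -eb → gangkageb.
Vowel deletion: no change.

gangkageb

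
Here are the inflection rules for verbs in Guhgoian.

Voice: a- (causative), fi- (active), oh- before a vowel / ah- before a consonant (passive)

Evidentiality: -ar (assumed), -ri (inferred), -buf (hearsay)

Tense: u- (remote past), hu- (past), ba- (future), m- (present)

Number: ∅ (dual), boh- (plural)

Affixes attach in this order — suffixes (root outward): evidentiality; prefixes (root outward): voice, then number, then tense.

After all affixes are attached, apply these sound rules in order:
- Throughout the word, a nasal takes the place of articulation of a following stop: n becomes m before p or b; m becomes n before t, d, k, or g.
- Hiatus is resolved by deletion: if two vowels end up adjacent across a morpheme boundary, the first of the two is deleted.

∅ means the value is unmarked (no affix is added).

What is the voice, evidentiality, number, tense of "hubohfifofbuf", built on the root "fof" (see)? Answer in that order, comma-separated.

Segment: hu-boh-fi-fof-buf.
voice: fi- → active.
evidentiality: -buf → hearsay.
number: boh- → plural.
tense: hu- → past.

active, hearsay, plural, past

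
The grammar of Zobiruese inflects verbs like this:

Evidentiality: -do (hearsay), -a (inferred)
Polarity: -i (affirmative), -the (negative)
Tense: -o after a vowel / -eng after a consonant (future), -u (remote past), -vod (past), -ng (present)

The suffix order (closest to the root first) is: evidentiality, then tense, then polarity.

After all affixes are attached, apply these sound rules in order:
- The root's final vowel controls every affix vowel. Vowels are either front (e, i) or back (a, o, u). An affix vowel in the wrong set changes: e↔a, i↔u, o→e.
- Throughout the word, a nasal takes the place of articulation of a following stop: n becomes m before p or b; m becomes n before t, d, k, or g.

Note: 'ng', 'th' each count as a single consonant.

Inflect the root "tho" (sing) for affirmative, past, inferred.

thoavodu

Attach evidentiality inferred -a → thoa.
Attach tense past -vod → thoavod.
Attach polarity affirmative -i → thoavodi.
Apply vowel harmony: thoavodi → thoavodu.
Nasal assimilation: no change.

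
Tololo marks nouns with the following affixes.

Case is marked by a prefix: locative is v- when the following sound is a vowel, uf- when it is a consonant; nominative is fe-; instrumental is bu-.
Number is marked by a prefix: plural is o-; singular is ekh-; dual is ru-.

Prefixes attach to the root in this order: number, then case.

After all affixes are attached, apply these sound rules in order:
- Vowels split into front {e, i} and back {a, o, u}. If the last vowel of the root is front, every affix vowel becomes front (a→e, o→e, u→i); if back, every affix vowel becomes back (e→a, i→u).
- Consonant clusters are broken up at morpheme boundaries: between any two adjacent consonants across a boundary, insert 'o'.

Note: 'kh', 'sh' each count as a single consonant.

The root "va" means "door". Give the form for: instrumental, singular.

buakhova

Attach number singular ekh- → ekhva.
Attach case instrumental bu- → buekhva.
Apply vowel harmony: buekhva → buakhva.
Apply epenthesis: buakhva → buakhova.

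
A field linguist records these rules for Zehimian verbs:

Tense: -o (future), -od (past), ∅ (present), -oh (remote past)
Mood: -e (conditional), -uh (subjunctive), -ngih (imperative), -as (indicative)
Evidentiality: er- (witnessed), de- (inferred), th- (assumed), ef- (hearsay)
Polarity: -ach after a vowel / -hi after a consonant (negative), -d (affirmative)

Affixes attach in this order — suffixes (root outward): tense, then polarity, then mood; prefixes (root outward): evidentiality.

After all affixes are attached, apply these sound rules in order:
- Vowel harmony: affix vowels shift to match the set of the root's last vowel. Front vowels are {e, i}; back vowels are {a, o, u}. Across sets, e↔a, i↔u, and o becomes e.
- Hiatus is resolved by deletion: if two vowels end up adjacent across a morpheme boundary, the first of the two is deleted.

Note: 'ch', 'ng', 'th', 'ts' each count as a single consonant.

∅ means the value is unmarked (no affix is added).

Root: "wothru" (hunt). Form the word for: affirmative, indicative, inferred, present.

tense = present: zero marking, form stays wothru.
Attach polarity affirmative -d → wothrud.
Attach evidentiality inferred de- → dewothrud.
Attach mood indicative -as → dewothrudas.
Apply vowel harmony: dewothrudas → dawothrudas.
Vowel deletion: no change.

dawothrudas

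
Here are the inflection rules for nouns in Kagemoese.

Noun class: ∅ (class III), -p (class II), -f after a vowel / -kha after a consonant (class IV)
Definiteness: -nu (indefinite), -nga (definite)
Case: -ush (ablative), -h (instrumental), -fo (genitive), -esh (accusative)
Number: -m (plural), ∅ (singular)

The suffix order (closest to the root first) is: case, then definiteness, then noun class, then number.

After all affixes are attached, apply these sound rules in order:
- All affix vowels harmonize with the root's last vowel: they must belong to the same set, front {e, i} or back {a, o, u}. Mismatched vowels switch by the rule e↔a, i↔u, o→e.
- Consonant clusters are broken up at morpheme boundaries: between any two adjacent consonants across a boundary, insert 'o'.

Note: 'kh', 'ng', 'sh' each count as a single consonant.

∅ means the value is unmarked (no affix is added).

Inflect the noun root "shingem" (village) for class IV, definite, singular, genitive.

shingemofengef

Attach case genitive -fo → shingemfo.
Attach definiteness definite -nga → shingemfonga.
Attach noun class class IV -f (after vowel 'a') → shingemfongaf.
number = singular: zero marking, form stays shingemfongaf.
Apply vowel harmony: shingemfongaf → shingemfengef.
Apply epenthesis: shingemfengef → shingemofengef.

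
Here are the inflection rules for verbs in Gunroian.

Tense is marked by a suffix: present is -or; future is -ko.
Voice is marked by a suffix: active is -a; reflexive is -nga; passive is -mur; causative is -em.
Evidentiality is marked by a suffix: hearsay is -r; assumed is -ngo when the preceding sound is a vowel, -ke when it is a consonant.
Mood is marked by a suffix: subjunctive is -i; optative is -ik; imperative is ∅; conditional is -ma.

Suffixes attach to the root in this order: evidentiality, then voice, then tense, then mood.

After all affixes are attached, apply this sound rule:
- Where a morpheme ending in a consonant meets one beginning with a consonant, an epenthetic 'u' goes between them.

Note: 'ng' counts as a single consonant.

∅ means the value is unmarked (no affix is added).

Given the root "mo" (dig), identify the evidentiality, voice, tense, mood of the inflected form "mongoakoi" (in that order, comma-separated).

Segment: mo-ngo-a-ko-i.
evidentiality: -ngo/ke → assumed.
voice: -a → active.
tense: -ko → future.
mood: -i → subjunctive.

assumed, active, future, subjunctive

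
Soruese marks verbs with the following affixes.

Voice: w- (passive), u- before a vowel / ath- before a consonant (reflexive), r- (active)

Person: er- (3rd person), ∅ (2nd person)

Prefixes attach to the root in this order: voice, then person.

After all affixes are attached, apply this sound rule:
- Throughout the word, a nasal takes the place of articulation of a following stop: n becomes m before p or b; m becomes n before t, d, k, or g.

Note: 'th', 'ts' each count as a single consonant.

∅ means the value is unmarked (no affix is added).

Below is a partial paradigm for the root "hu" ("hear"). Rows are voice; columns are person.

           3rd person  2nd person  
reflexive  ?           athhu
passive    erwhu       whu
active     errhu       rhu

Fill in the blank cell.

erathhu

Attach voice reflexive ath- (before consonant 'h') → athhu.
Attach person 3rd person er- → erathhu.
Nasal assimilation: no change.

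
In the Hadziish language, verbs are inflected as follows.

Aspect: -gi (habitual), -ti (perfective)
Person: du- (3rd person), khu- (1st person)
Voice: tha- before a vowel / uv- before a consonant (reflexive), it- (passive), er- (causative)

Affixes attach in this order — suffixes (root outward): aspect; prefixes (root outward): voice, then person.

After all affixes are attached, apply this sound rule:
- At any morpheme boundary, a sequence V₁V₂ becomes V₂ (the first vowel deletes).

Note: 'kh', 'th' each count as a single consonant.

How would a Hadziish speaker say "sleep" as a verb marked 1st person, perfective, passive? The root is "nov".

Attach voice passive it- → itnov.
Attach person 1st person khu- → khuitnov.
Attach aspect perfective -ti → khuitnovti.
Apply vowel deletion: khuitnovti → khitnovti.

khitnovti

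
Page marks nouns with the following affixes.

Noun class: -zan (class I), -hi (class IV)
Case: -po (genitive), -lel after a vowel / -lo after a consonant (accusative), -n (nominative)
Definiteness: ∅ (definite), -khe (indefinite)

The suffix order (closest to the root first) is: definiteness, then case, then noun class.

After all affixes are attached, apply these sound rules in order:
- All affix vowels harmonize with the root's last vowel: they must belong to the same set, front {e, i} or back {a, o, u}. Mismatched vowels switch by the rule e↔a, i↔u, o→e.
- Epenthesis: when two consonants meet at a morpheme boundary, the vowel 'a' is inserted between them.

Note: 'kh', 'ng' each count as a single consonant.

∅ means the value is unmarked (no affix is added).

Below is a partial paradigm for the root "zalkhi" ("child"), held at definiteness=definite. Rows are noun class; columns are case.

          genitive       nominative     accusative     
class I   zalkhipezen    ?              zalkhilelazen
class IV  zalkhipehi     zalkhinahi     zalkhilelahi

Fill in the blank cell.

definiteness = definite: zero marking, form stays zalkhi.
Attach case nominative -n → zalkhin.
Attach noun class class I -zan → zalkhinzan.
Apply vowel harmony: zalkhinzan → zalkhinzen.
Apply epenthesis: zalkhinzen → zalkhinazen.

zalkhinazen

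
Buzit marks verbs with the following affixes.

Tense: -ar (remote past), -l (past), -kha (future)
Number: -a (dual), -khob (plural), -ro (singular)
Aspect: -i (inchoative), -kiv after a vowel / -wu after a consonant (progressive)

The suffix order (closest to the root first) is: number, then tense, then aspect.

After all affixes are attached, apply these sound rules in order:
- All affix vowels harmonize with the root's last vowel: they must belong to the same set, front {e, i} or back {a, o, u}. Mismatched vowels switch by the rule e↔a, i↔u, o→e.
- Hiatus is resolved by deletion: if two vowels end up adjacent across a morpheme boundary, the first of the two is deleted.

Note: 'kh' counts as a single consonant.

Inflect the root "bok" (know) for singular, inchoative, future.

Attach number singular -ro → bokro.
Attach tense future -kha → bokrokha.
Attach aspect inchoative -i → bokrokhai.
Apply vowel harmony: bokrokhai → bokrokhau.
Apply vowel deletion: bokrokhau → bokrokhu.

bokrokhu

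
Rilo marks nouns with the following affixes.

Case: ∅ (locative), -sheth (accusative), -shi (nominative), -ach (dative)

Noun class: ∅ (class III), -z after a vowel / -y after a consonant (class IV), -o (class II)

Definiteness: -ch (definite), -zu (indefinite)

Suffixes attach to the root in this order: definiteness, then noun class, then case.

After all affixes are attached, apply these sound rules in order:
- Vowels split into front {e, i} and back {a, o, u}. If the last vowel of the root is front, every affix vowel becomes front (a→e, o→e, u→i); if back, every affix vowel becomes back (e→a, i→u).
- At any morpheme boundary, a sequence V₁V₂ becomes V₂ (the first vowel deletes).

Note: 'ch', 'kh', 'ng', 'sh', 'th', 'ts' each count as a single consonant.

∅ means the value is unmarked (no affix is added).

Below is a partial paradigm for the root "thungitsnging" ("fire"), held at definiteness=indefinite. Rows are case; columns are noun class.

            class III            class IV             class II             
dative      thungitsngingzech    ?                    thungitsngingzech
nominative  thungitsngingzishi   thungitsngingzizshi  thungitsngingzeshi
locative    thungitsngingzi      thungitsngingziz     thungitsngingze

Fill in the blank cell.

thungitsngingzizech

Attach definiteness indefinite -zu → thungitsngingzu.
Attach noun class class IV -z (after vowel 'u') → thungitsngingzuz.
Attach case dative -ach → thungitsngingzuzach.
Apply vowel harmony: thungitsngingzuzach → thungitsngingzizech.
Vowel deletion: no change.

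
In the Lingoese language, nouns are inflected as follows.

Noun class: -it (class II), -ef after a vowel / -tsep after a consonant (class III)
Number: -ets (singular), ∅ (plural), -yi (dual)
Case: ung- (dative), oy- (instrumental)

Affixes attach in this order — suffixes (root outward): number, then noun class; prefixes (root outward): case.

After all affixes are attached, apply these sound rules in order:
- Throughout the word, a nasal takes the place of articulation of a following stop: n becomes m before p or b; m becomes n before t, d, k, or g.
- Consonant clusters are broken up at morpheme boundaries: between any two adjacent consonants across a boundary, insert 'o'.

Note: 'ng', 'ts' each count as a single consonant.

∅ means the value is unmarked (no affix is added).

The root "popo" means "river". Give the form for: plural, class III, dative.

number = plural: zero marking, form stays popo.
Attach case dative ung- → ungpopo.
Attach noun class class III -ef (after vowel 'o') → ungpopoef.
Nasal assimilation: no change.
Apply epenthesis: ungpopoef → ungopopoef.

ungopopoef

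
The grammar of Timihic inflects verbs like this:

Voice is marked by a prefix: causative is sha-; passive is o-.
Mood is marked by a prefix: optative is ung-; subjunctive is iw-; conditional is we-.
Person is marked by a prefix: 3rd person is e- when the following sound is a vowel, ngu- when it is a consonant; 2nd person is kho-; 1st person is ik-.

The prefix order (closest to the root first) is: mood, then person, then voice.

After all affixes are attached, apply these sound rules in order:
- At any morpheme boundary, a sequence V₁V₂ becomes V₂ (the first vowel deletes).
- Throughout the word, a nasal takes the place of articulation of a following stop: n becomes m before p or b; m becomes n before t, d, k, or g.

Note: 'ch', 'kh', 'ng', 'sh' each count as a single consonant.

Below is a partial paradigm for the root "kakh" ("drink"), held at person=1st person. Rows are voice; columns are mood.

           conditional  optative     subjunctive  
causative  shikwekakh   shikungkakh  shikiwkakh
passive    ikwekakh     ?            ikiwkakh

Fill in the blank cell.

ikungkakh

Attach mood optative ung- → ungkakh.
Attach person 1st person ik- → ikungkakh.
Attach voice passive o- → oikungkakh.
Apply vowel deletion: oikungkakh → ikungkakh.
Nasal assimilation: no change.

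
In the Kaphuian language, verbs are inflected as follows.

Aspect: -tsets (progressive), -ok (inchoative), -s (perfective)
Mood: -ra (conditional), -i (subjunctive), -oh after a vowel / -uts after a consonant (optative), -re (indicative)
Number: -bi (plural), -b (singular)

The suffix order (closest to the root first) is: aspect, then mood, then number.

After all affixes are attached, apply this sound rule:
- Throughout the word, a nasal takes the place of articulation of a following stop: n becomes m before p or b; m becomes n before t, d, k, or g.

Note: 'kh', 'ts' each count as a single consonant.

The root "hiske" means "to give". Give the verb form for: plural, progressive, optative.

hisketsetsutsbi

Attach aspect progressive -tsets → hisketsets.
Attach mood optative -uts (after consonant 'ts') → hisketsetsuts.
Attach number plural -bi → hisketsetsutsbi.
Nasal assimilation: no change.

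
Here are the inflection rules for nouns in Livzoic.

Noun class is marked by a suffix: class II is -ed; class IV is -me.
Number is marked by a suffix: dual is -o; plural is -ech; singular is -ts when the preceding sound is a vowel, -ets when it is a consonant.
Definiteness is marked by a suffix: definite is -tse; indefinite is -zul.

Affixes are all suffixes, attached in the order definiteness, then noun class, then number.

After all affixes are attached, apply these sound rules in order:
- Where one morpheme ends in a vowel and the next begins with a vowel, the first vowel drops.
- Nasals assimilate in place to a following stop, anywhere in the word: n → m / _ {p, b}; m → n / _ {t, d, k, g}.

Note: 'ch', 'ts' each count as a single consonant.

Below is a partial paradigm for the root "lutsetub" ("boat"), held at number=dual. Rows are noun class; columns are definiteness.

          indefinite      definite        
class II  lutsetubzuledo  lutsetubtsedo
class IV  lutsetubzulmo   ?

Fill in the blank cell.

Attach definiteness definite -tse → lutsetubtse.
Attach noun class class IV -me → lutsetubtseme.
Attach number dual -o → lutsetubtsemeo.
Apply vowel deletion: lutsetubtsemeo → lutsetubtsemo.
Nasal assimilation: no change.

lutsetubtsemo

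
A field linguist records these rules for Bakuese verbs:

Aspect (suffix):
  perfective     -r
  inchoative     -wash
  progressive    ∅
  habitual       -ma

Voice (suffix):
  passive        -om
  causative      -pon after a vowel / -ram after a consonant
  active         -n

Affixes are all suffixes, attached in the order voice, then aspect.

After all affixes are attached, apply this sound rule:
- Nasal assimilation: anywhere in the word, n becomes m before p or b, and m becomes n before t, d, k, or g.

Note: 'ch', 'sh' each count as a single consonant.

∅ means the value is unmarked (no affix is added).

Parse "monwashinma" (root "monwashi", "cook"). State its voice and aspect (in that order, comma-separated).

active, habitual

Segment: monwashi-n-ma.
voice: -n → active.
aspect: -ma → habitual.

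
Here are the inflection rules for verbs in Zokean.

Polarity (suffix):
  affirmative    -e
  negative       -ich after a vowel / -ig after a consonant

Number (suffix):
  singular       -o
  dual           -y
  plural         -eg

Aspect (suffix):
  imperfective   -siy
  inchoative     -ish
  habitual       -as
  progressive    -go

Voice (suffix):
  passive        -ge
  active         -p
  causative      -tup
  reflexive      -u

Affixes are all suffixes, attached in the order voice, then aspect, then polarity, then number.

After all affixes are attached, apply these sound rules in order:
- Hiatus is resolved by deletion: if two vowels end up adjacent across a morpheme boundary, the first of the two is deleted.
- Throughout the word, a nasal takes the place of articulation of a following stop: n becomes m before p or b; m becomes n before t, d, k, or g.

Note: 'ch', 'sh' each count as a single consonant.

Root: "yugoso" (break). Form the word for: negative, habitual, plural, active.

yugosopasigeg

Attach voice active -p → yugosop.
Attach aspect habitual -as → yugosopas.
Attach polarity negative -ig (after consonant 's') → yugosopasig.
Attach number plural -eg → yugosopasigeg.
Vowel deletion: no change.
Nasal assimilation: no change.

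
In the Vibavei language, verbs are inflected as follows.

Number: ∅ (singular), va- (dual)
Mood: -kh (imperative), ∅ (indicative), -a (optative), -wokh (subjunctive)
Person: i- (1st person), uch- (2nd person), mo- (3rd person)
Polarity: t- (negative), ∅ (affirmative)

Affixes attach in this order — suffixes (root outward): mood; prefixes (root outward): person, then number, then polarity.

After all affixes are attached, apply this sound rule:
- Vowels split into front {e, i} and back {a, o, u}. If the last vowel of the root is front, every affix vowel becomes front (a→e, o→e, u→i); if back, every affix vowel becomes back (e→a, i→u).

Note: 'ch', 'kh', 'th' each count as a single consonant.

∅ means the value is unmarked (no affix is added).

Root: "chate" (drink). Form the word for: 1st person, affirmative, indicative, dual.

mood = indicative: zero marking, form stays chate.
Attach person 1st person i- → ichate.
Attach number dual va- → vaichate.
polarity = affirmative: zero marking, form stays vaichate.
Apply vowel harmony: vaichate → veichate.

veichate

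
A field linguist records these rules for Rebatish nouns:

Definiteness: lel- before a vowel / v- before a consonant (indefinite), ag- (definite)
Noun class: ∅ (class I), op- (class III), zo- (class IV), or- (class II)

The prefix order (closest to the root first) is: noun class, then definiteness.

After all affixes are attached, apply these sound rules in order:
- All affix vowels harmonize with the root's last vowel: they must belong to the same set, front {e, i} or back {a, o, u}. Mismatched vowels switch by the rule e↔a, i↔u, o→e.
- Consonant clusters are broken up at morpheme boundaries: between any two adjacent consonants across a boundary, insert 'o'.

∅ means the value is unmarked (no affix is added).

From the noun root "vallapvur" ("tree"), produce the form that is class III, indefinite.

lalopovallapvur

Attach noun class class III op- → opvallapvur.
Attach definiteness indefinite lel- (before vowel 'o') → lelopvallapvur.
Apply vowel harmony: lelopvallapvur → lalopvallapvur.
Apply epenthesis: lalopvallapvur → lalopovallapvur.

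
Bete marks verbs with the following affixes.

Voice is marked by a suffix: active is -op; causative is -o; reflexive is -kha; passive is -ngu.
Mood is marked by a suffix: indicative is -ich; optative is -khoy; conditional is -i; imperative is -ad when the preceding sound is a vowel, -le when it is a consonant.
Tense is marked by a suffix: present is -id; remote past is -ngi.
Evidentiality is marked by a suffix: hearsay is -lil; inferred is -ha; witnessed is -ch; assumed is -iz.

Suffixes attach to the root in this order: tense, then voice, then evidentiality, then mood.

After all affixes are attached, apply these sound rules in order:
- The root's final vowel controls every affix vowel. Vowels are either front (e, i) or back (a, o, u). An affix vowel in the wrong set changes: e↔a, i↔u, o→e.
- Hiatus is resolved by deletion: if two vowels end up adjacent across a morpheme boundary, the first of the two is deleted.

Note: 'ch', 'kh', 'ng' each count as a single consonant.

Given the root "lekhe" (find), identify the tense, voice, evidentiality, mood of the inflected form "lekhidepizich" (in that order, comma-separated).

Segment: lekhe-id-op-iz-ich.
tense: -id → present.
voice: -op → active.
evidentiality: -iz → assumed.
mood: -ich → indicative.

present, active, assumed, indicative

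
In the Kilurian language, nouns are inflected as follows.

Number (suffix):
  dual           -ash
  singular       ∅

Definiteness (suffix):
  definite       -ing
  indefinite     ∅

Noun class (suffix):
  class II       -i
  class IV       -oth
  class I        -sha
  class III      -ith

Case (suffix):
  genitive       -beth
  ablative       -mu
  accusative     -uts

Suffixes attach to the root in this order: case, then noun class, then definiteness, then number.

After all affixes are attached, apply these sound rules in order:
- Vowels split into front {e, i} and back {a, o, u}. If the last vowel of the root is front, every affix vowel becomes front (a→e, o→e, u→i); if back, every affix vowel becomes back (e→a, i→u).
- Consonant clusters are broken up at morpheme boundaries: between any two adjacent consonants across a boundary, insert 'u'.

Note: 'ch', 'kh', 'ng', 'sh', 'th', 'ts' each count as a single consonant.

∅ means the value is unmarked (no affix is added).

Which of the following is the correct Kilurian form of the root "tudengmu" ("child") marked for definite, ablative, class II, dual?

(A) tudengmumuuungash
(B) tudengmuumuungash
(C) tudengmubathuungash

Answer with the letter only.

Attach case ablative -mu → tudengmumu.
Attach noun class class II -i → tudengmumui.
Attach definiteness definite -ing → tudengmumuiing.
Attach number dual -ash → tudengmumuiingash.
Apply vowel harmony: tudengmumuiingash → tudengmumuuungash.
Epenthesis: no change.
So the correct form is tudengmumuuungash, option (A).
(B) tudengmuumuungash is wrong: it has the affixes in the wrong order.
(C) tudengmubathuungash is wrong: it uses genitive instead of ablative for case.

A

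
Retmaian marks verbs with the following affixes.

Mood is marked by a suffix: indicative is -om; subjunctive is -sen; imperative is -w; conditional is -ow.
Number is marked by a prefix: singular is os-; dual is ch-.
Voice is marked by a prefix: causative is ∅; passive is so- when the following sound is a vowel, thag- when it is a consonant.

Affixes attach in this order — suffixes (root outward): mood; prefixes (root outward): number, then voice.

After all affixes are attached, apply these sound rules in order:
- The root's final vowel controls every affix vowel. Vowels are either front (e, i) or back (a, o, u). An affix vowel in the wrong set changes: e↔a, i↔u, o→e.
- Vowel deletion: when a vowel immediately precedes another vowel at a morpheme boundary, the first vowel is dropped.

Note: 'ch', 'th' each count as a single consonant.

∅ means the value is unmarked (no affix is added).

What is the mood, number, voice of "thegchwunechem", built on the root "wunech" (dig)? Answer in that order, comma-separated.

indicative, dual, passive

Segment: thag-ch-wunech-om.
mood: -om → indicative.
number: ch- → dual.
voice: so/thag- → passive.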